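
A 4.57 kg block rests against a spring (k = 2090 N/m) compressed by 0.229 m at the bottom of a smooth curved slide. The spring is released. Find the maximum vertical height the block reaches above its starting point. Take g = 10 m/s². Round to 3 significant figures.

At maximum height the block is at rest, so ½kx² = mgh
h = kx²/(2mg) = (2090)(0.229)²/(2 × 4.57 × 10) = 1.199 m

h = 1.20 m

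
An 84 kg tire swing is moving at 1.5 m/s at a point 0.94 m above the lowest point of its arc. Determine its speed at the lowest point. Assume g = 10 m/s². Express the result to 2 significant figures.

Equating total energy at the two states: ½mv₀² + mgh = ½mv²
v² = v₀² + 2gh = (1.5)² + 2(10)(0.94) = 21.050
v = √21.050 = 4.588 m/s

v = 4.6 m/s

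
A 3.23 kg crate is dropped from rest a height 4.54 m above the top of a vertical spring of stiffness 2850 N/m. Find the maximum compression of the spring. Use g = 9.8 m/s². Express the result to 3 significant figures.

x = 0.329 m

Measuring PE from the top of the relaxed spring, at max compression the crate has dropped H + x with zero KE, so:
mg(H + x) = ½kx²
½(2850)x² − (3.23)(9.8)x − (3.23)(9.8)(4.54) = 0
1425x² − 31.65x − 143.7 = 0
x = [31.65 + √(1002 + 819142)]/(2 × 1425) = 0.3289 m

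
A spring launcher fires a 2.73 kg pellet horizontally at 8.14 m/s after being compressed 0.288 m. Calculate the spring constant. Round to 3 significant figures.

k = 2180 N/m

½kx² = ½mv²
k = mv²/x² = (2.73)(8.14)²/(0.288)² = 2181 N/m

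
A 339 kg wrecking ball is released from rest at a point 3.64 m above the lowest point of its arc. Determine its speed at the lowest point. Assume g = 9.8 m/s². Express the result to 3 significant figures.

v = 8.45 m/s

Mechanical energy is conserved (no friction): mgh = ½mv²
v = √(2gh) = √(2 × 9.8 × 3.64) = √71.344 = 8.447 m/s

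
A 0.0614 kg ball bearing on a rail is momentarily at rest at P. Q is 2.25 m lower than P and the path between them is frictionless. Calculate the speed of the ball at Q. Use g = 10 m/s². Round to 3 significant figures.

v = 6.71 m/s

Equating total energy at the two states: mgh = ½mv²
v = √(2gh) = √(2 × 10 × 2.25) = √45.000 = 6.708 m/s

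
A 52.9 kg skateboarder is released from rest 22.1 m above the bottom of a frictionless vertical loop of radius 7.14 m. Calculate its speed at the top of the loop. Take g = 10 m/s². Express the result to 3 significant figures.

v = 12.5 m/s

Energy conservation: mgh = ½mv_top² + mg(2r)
v_top² = 2g(h − 2r) = 2(10)(22.1 − 14.28) = 156.4
v_top = 12.51 m/s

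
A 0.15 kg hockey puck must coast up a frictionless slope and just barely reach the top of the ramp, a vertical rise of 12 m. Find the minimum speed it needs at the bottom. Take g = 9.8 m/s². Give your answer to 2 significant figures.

v = 15 m/s

At the top it is momentarily at rest, so all KE converts to PE: ½mv² = mgh
v = √(2gh) = √(2 × 9.8 × 12) = 15.34 m/s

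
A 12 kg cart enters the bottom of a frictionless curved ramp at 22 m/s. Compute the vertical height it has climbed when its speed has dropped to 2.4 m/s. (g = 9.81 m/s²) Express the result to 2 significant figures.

h = 24 m

Conservation of energy: ½mv₁² = ½mv₂² + mgh
h = (v₁² − v₂²)/(2g) = (22² − 2.4²)/(2 × 9.81) = 24.38 m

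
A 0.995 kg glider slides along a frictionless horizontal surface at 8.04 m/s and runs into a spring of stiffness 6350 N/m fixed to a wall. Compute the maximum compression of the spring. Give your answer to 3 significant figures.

x = 0.101 m

All KE is stored as spring PE at maximum compression: ½mv² = ½kx²
x = v√(m/k) = 8.04 × √(0.995/6350) = 0.1006 m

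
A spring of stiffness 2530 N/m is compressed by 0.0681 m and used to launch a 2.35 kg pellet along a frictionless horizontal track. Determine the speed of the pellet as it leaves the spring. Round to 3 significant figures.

v = 2.23 m/s

Spring PE converts entirely to kinetic energy: ½kx² = ½mv²
v = x√(k/m) = 0.0681 × √(2530/2.35) = 2.234 m/s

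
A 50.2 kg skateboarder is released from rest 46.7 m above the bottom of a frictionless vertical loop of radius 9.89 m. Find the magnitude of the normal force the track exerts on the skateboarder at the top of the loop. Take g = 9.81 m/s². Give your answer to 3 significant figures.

N = 2190 N

Energy from release to top (height 2r): mgh = ½mv_top² + mg(2r)
v_top² = 2g(h − 2r) = 2(9.81)(46.7 − 19.78) = 528.17 m²/s²
At the top, both N and weight point toward the centre: N + mg = mv_top²/r
N = m(v_top²/r − g) = 50.2(528.17/9.89 − 9.81) = 2188 N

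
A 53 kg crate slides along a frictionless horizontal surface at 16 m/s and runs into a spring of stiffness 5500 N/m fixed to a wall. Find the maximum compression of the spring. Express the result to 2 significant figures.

At max compression the crate is momentarily at rest: ½mv² = ½kx²
x = v√(m/k) = 16 × √(53/5500) = 1.571 m

x = 1.6 m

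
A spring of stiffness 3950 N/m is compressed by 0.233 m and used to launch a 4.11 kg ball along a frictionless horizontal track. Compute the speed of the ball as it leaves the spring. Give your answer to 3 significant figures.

The ball leaves the spring when the spring is at natural length, so ½kx² = ½mv²
v = x√(k/m) = 0.233 × √(3950/4.11) = 7.223 m/s

v = 7.22 m/s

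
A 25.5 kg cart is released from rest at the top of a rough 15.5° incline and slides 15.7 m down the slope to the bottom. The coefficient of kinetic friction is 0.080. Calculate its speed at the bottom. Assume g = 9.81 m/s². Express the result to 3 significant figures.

v = 7.65 m/s

Work–energy: mg(L sinθ) − μ_k(mg cosθ)L = ½mv²
mgh = mgL sinθ = (25.5)(9.81)(15.7)sin15.5° = 1049.6 J
W_f = μ_k mg cosθ · L = (0.080)(25.5)(9.81)cos15.5°·15.7 = 302.8 J
½mv² = 1049.6 − 302.8 = 746.79 J
v = √(2 × 746.79/25.5) = 7.653 m/s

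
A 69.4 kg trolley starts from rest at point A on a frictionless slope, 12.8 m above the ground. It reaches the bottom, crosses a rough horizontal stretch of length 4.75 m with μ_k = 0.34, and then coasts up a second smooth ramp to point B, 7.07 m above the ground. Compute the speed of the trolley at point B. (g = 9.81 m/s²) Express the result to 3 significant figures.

Energy at A: mgh₁ = (69.4)(9.81)(12.8) = 8714.4 J
Friction loss: W_f = μ_k mg d = 1100 J
At B: ½mv² + mgh₂ = mgh₁ − W_f
½mv² = 8714.4 − 1100 − 4813.4 = 2801.5 J
v = √(2 × 2801.5/69.4) = 8.985 m/s

v = 8.99 m/s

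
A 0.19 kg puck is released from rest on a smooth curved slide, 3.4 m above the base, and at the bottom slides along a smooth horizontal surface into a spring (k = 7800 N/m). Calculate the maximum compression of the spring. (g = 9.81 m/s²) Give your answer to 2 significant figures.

At max compression the puck is momentarily at rest: mgh = ½kx²
x = √(2mgh/k) = √(2 × 0.19 × 9.81 × 3.4 / 7800) = 0.04031 m

x = 0.040 m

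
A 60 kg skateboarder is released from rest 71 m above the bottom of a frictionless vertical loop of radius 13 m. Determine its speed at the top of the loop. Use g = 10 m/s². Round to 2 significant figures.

v = 30 m/s

Energy conservation: mgh = ½mv_top² + mg(2r)
v_top² = 2g(h − 2r) = 2(10)(71 − 26.00) = 900.0
v_top = 30.00 m/s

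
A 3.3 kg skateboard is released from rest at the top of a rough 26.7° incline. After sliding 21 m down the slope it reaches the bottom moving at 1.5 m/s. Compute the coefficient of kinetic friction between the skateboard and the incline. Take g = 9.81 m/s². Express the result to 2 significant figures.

μ_k = 0.50

Energy balance down the incline: mg L sinθ − ½mv² = μ_k (mg cosθ) L
mgL sinθ = 305.46 J; ½mv² = 3.7125 J
W_f = 305.46 − 3.7125 = 301.7 J
μ_k = W_f/(mg cosθ · L) = 301.7/(28.92 × 21) = 0.4968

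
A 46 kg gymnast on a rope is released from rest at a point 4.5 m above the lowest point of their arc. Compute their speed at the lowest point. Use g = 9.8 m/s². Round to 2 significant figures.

By conservation of mechanical energy, mgh = ½mv²
v = √(2gh) = √(2 × 9.8 × 4.5) = √88.200 = 9.391 m/s

v = 9.4 m/s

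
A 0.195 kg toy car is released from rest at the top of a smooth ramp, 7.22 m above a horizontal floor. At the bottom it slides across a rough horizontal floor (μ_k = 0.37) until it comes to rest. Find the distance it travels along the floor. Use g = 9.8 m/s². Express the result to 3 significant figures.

d = 19.5 m

Energy at the top = energy at the end + work done against friction:
At rest all PE has been dissipated by friction: mgh = μ_k m g d
d = h/μ_k = 7.22/0.37 = 19.51 m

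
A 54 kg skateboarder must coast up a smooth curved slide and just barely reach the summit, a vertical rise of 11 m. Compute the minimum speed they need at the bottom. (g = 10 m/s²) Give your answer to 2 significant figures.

At the top they are momentarily at rest, so all KE converts to PE: ½mv² = mgh
v = √(2gh) = √(2 × 10 × 11) = 14.83 m/s

v = 15 m/s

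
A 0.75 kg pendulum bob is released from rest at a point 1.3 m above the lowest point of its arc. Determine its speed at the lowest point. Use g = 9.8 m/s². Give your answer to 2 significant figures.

Mechanical energy is conserved (no friction): mgh = ½mv²
v = √(2gh) = √(2 × 9.8 × 1.3) = √25.480 = 5.048 m/s

v = 5.0 m/s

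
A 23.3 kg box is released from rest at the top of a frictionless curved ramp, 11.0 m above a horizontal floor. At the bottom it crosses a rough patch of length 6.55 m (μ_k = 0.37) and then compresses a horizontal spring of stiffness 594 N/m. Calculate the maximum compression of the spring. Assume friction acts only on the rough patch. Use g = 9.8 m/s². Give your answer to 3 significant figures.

x = 2.57 m

Initial energy: E₁ = mgh = (23.3)(9.8)(11.0) = 2511.7 J
Friction removes W_f = μ_k mg d = (0.37)(23.3)(9.8)(6.55) = 553.4 J
Energy reaching the spring: E = 2511.7 − 553.4 = 1958.4 J
At max compression ½kx² = E ⇒ x = √(2E/k) = √(2 × 1958.4/594) = 2.568 m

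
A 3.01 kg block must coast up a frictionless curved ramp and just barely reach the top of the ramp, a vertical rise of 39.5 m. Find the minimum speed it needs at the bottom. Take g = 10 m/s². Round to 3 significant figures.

v = 28.1 m/s

At the top it is momentarily at rest, so all KE converts to PE: ½mv² = mgh
v = √(2gh) = √(2 × 10 × 39.5) = 28.11 m/s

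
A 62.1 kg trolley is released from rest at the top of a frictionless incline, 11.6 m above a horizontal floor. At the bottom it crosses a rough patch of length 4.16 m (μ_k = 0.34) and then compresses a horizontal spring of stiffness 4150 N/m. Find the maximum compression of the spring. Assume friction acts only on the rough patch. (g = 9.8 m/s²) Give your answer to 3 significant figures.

x = 1.73 m

Initial energy: E₁ = mgh = (62.1)(9.8)(11.6) = 7059.5 J
Friction removes W_f = μ_k mg d = (0.34)(62.1)(9.8)(4.16) = 860.8 J
Energy reaching the spring: E = 7059.5 − 860.8 = 6198.8 J
At max compression ½kx² = E ⇒ x = √(2E/k) = √(2 × 6198.8/4150) = 1.728 m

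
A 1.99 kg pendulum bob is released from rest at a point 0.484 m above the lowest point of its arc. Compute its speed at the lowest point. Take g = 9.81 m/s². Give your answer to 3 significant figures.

v = 3.08 m/s

Mechanical energy is conserved (no friction): mgh = ½mv²
v = √(2gh) = √(2 × 9.81 × 0.484) = √9.4961 = 3.082 m/s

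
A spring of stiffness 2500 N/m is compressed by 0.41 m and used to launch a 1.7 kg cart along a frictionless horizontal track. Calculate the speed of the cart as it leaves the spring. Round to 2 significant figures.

v = 16 m/s

Conservation of energy: ½kx² = ½mv²
v = x√(k/m) = 0.41 × √(2500/1.7) = 15.72 m/s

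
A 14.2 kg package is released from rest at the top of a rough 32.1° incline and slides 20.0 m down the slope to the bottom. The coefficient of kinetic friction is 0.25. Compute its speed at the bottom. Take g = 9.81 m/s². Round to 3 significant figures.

Energy: mgh = ½mv² + W_f, with h = L sinθ and W_f = μ_k (mg cosθ) L
mgh = mgL sinθ = (14.2)(9.81)(20.0)sin32.1° = 1480.5 J
W_f = μ_k mg cosθ · L = (0.25)(14.2)(9.81)cos32.1°·20.0 = 590.0 J
½mv² = 1480.5 − 590.0 = 890.47 J
v = √(2 × 890.47/14.2) = 11.20 m/s

v = 11.2 m/s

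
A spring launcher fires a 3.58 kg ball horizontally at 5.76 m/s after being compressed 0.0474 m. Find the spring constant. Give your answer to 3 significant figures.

Energy stored in the spring equals the launch KE: ½kx² = ½mv²
k = mv²/x² = (3.58)(5.76)²/(0.0474)² = 52865 N/m

k = 52900 N/m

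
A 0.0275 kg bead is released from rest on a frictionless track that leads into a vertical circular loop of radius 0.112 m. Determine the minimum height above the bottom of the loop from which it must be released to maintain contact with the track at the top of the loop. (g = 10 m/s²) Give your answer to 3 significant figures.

At the top, for minimum speed gravity alone supplies the centripetal force: mg = mv_top²/r ⇒ v_top² = gr = 1.120 m²/s²
Energy conservation from release height h to the top (height 2r): mgh = ½mv_top² + mg(2r)
h = v_top²/(2g) + 2r = r/2 + 2r = 5r/2 = 0.2800 m

h = 0.280 m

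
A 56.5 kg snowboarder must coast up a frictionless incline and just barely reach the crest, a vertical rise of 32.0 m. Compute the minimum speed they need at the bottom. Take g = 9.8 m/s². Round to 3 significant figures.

v = 25.0 m/s

At the top they are momentarily at rest, so all KE converts to PE: ½mv² = mgh
v = √(2gh) = √(2 × 9.8 × 32.0) = 25.04 m/s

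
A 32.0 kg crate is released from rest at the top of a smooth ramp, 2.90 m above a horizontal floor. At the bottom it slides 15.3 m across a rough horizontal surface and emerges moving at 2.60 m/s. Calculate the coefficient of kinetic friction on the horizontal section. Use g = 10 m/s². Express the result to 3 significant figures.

μ_k = 0.167

Energy at the top = energy at the end + work done against friction:
mgh = ½mv² + μ_k m g d
mgh = 928.00 J; ½mv² = 108.16 J
W_f = 928.00 − 108.16 = 819.8 J
μ_k = W_f/(mg·d) = 819.8/(320.0 × 15.3) = 0.1675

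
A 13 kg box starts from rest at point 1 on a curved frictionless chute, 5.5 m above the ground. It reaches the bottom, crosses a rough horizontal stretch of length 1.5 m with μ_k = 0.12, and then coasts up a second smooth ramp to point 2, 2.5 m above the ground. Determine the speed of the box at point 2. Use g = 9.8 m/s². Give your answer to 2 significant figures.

v = 7.4 m/s

Energy at 1: mgh₁ = (13)(9.8)(5.5) = 700.70 J
Friction loss: W_f = μ_k mg d = 22.93 J
At 2: ½mv² + mgh₂ = mgh₁ − W_f
½mv² = 700.70 − 22.93 − 318.50 = 359.27 J
v = √(2 × 359.27/13) = 7.435 m/s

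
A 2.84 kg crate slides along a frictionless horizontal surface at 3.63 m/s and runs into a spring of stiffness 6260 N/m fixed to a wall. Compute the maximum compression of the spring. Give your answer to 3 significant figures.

x = 0.0773 m

At max compression the crate is momentarily at rest: ½mv² = ½kx²
x = v√(m/k) = 3.63 × √(2.84/6260) = 0.07732 m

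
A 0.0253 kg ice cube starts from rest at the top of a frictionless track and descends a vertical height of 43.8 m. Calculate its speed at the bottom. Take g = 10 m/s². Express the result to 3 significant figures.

Equating total energy at the two states: mgh = ½mv²
v = √(2gh) = √(2 × 10 × 43.8) = √876.00 = 29.60 m/s

v = 29.6 m/s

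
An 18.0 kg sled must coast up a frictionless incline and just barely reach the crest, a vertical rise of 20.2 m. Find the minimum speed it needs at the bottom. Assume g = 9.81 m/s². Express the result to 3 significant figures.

At the top it is momentarily at rest, so all KE converts to PE: ½mv² = mgh
v = √(2gh) = √(2 × 9.81 × 20.2) = 19.91 m/s

v = 19.9 m/s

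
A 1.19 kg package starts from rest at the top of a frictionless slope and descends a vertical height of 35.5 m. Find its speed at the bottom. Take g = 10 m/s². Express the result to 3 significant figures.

By conservation of mechanical energy, mgh = ½mv²
v = √(2gh) = √(2 × 10 × 35.5) = √710.00 = 26.65 m/s

v = 26.6 m/s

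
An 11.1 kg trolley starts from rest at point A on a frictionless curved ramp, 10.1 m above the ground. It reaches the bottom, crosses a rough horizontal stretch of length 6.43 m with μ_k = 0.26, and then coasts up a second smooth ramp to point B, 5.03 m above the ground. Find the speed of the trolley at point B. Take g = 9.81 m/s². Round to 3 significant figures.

v = 8.17 m/s

Energy at A: mgh₁ = (11.1)(9.81)(10.1) = 1099.8 J
Friction loss: W_f = μ_k mg d = 182.0 J
At B: ½mv² + mgh₂ = mgh₁ − W_f
½mv² = 1099.8 − 182.0 − 547.72 = 370.03 J
v = √(2 × 370.03/11.1) = 8.165 m/s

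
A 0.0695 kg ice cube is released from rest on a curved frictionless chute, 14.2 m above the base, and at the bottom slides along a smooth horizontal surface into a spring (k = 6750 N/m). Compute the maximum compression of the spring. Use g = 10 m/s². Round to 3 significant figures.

x = 0.0541 m

At max compression the cube is momentarily at rest: mgh = ½kx²
x = √(2mgh/k) = √(2 × 0.0695 × 10 × 14.2 / 6750) = 0.05408 m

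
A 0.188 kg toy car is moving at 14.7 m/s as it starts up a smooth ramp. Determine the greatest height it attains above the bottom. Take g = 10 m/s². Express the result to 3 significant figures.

h = 10.8 m

By energy conservation, ½mv² = mgh
h = v²/(2g) = 14.7²/(2 × 10) = 10.80 m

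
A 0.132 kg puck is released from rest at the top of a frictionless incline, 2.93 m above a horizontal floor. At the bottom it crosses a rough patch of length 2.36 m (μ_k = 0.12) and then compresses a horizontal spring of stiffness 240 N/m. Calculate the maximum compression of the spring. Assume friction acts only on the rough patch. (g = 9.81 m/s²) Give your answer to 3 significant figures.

x = 0.169 m

Initial energy: E₁ = mgh = (0.132)(9.81)(2.93) = 3.7941 J
Friction removes W_f = μ_k mg d = (0.12)(0.132)(9.81)(2.36) = 0.3667 J
Energy reaching the spring: E = 3.7941 − 0.3667 = 3.4274 J
At max compression ½kx² = E ⇒ x = √(2E/k) = √(2 × 3.4274/240) = 0.1690 m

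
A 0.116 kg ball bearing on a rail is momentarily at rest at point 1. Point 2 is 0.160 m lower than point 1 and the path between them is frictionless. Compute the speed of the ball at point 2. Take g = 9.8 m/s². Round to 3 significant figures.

v = 1.77 m/s

Energy conservation between the two points: mgh = ½mv²
v = √(2gh) = √(2 × 9.8 × 0.160) = √3.1360 = 1.771 m/s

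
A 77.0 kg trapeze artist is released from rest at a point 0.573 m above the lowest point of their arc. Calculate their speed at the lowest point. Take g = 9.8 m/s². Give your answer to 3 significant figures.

Mechanical energy is conserved (no friction): mgh = ½mv²
v = √(2gh) = √(2 × 9.8 × 0.573) = √11.231 = 3.351 m/s

v = 3.35 m/s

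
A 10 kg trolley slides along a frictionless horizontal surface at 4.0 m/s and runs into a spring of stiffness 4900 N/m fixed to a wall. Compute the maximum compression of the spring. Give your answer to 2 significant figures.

Conservation of energy between contact and max compression: ½mv² = ½kx²
x = v√(m/k) = 4.0 × √(10/4900) = 0.1807 m

x = 0.18 m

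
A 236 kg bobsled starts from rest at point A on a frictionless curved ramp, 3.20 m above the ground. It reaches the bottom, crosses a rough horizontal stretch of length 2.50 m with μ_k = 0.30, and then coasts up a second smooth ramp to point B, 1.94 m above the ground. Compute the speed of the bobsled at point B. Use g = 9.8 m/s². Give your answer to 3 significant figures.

v = 3.16 m/s

Energy at A: mgh₁ = (236)(9.8)(3.20) = 7401.0 J
Friction loss: W_f = μ_k mg d = 1735 J
At B: ½mv² + mgh₂ = mgh₁ − W_f
½mv² = 7401.0 − 1735 − 4486.8 = 1179.5 J
v = √(2 × 1179.5/236) = 3.162 m/s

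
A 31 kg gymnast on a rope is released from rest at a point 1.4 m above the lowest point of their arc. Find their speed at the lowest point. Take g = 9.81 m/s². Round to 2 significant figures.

Mechanical energy is conserved (no friction): mgh = ½mv²
v = √(2gh) = √(2 × 9.81 × 1.4) = √27.468 = 5.241 m/s

v = 5.2 m/s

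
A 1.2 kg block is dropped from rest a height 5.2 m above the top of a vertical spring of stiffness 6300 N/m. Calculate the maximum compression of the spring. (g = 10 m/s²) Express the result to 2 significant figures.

Measuring PE from the top of the relaxed spring, at max compression the block has dropped H + x with zero KE, so:
mg(H + x) = ½kx²
½(6300)x² − (1.2)(10)x − (1.2)(10)(5.2) = 0
3150x² − 12.00x − 62.40 = 0
x = [12.00 + √(144.0 + 786240)]/(2 × 3150) = 0.1427 m

x = 0.14 m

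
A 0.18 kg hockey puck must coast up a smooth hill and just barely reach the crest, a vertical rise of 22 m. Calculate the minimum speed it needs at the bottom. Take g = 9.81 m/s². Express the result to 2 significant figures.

v = 21 m/s

At the top it is momentarily at rest, so all KE converts to PE: ½mv² = mgh
v = √(2gh) = √(2 × 9.81 × 22) = 20.78 m/s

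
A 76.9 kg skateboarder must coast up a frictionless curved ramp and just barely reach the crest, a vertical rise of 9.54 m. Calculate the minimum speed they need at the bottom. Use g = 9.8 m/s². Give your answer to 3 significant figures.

v = 13.7 m/s

At the top they are momentarily at rest, so all KE converts to PE: ½mv² = mgh
v = √(2gh) = √(2 × 9.8 × 9.54) = 13.67 m/s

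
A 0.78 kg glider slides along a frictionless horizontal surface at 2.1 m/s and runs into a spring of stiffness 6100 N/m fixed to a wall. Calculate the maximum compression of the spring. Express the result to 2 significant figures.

x = 0.024 m

All KE is stored as spring PE at maximum compression: ½mv² = ½kx²
x = v√(m/k) = 2.1 × √(0.78/6100) = 0.02375 m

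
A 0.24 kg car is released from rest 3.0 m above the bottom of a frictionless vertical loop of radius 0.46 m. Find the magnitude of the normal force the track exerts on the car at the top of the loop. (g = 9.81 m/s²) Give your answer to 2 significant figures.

Energy from release to top (height 2r): mgh = ½mv_top² + mg(2r)
v_top² = 2g(h − 2r) = 2(9.81)(3.0 − 0.9200) = 40.810 m²/s²
At the top, both N and weight point toward the centre: N + mg = mv_top²/r
N = m(v_top²/r − g) = 0.24(40.810/0.46 − 9.81) = 18.94 N

N = 19 N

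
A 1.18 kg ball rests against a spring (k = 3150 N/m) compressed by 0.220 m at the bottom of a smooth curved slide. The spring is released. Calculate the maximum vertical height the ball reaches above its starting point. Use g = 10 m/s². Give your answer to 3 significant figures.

All spring PE becomes gravitational PE at the highest point: ½kx² = mgh
h = kx²/(2mg) = (3150)(0.220)²/(2 × 1.18 × 10) = 6.460 m

h = 6.46 m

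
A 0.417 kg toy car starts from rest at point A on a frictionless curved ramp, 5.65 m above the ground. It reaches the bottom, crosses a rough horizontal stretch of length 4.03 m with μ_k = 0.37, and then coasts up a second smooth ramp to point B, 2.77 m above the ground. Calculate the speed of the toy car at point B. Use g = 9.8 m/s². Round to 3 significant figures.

Energy at A: mgh₁ = (0.417)(9.8)(5.65) = 23.089 J
Friction loss: W_f = μ_k mg d = 6.094 J
At B: ½mv² + mgh₂ = mgh₁ − W_f
½mv² = 23.089 − 6.094 − 11.320 = 5.6759 J
v = √(2 × 5.6759/0.417) = 5.218 m/s

v = 5.22 m/s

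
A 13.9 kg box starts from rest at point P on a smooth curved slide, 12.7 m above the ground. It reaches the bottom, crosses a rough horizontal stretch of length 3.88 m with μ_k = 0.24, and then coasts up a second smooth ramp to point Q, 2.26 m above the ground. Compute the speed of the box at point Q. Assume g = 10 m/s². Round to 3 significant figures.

v = 13.8 m/s

Energy at P: mgh₁ = (13.9)(10)(12.7) = 1765.3 J
Friction loss: W_f = μ_k mg d = 129.4 J
At Q: ½mv² + mgh₂ = mgh₁ − W_f
½mv² = 1765.3 − 129.4 − 314.14 = 1321.7 J
v = √(2 × 1321.7/13.9) = 13.79 m/s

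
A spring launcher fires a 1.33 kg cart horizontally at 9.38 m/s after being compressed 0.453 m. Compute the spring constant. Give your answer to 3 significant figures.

Energy stored in the spring equals the launch KE: ½kx² = ½mv²
k = mv²/x² = (1.33)(9.38)²/(0.453)² = 570.2 N/m

k = 570 N/m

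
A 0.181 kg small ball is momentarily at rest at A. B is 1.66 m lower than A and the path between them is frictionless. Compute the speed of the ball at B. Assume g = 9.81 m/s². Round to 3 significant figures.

By conservation of mechanical energy, mgh = ½mv²
v = √(2gh) = √(2 × 9.81 × 1.66) = √32.569 = 5.707 m/s

v = 5.71 m/s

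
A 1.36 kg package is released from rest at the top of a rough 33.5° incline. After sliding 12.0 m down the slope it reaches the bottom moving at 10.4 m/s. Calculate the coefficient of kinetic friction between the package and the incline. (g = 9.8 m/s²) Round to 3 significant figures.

The energy dissipated by friction is the PE lost minus the KE gained:
mgL sinθ = 88.275 J; ½mv² = 73.549 J
W_f = 88.275 − 73.549 = 14.73 J
μ_k = W_f/(mg cosθ · L) = 14.73/(11.11 × 12.0) = 0.1104

μ_k = 0.110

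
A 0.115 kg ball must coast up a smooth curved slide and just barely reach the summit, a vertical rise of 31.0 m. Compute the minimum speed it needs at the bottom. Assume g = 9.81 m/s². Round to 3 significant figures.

v = 24.7 m/s

At the top it is momentarily at rest, so all KE converts to PE: ½mv² = mgh
v = √(2gh) = √(2 × 9.81 × 31.0) = 24.66 m/s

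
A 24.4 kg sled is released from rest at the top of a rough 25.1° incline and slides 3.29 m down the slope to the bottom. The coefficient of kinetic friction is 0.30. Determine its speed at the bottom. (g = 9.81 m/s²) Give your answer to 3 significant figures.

Taking the bottom as reference, mgh = ½mv² + μ_k N L with h = L sinθ, N = mg cosθ:
mgh = mgL sinθ = (24.4)(9.81)(3.29)sin25.1° = 334.06 J
W_f = μ_k mg cosθ · L = (0.30)(24.4)(9.81)cos25.1°·3.29 = 213.9 J
½mv² = 334.06 − 213.9 = 120.12 J
v = √(2 × 120.12/24.4) = 3.138 m/s

v = 3.14 m/s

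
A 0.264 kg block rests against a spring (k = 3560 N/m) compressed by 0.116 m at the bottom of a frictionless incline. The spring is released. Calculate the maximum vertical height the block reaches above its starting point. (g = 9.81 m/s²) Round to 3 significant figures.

Energy conservation from release to the highest point: ½kx² = mgh
h = kx²/(2mg) = (3560)(0.116)²/(2 × 0.264 × 9.81) = 9.248 m

h = 9.25 m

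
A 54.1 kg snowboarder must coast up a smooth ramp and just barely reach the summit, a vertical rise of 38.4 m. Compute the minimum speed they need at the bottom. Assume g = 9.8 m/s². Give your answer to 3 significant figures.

At the top they are momentarily at rest, so all KE converts to PE: ½mv² = mgh
v = √(2gh) = √(2 × 9.8 × 38.4) = 27.43 m/s

v = 27.4 m/s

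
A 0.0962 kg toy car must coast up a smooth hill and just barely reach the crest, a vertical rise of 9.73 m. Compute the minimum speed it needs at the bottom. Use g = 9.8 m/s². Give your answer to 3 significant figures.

At the top it is momentarily at rest, so all KE converts to PE: ½mv² = mgh
v = √(2gh) = √(2 × 9.8 × 9.73) = 13.81 m/s

v = 13.8 m/s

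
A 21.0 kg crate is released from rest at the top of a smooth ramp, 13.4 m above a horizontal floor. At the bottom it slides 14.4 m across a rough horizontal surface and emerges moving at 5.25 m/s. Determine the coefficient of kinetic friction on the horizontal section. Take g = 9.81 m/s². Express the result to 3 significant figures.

Applying the work–energy principle:
mgh = ½mv² + μ_k m g d
mgh = 2760.5 J; ½mv² = 289.41 J
W_f = 2760.5 − 289.41 = 2471 J
μ_k = W_f/(mg·d) = 2471/(206.0 × 14.4) = 0.8330

μ_k = 0.833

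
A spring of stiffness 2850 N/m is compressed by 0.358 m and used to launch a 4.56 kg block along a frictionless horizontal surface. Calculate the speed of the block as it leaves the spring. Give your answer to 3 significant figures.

The block leaves the spring when the spring is at natural length, so ½kx² = ½mv²
v = x√(k/m) = 0.358 × √(2850/4.56) = 8.950 m/s

v = 8.95 m/s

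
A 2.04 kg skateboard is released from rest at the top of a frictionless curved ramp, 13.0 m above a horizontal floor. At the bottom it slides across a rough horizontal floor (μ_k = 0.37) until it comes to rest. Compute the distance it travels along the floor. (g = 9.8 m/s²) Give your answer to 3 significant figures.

d = 35.1 m

Energy bookkeeping (friction removes W_f = μ_k N d):
At rest all PE has been dissipated by friction: mgh = μ_k m g d
d = h/μ_k = 13.0/0.37 = 35.14 m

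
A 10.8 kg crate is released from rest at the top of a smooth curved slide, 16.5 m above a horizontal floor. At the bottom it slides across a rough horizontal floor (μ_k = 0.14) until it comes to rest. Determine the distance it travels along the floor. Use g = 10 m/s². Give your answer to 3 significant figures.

Energy at the top = energy at the end + work done against friction:
At rest all PE has been dissipated by friction: mgh = μ_k m g d
d = h/μ_k = 16.5/0.14 = 117.9 m

d = 118 m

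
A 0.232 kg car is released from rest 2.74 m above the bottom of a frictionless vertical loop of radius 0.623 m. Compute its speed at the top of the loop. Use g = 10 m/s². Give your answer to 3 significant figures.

v = 5.47 m/s

Energy conservation: mgh = ½mv_top² + mg(2r)
v_top² = 2g(h − 2r) = 2(10)(2.74 − 1.246) = 29.88
v_top = 5.466 m/s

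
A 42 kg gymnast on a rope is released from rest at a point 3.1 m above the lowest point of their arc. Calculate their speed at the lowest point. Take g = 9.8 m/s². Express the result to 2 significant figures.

v = 7.8 m/s

By conservation of mechanical energy, mgh = ½mv²
v = √(2gh) = √(2 × 9.8 × 3.1) = √60.760 = 7.795 m/s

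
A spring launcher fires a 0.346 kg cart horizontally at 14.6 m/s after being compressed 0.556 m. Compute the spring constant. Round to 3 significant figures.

½kx² = ½mv²
k = mv²/x² = (0.346)(14.6)²/(0.556)² = 238.6 N/m

k = 239 N/m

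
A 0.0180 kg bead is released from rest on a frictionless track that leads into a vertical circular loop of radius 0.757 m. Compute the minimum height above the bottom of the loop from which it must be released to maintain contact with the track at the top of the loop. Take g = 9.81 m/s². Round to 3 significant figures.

At the top, for minimum speed gravity alone supplies the centripetal force: mg = mv_top²/r ⇒ v_top² = gr = 7.426 m²/s²
Energy conservation from release height h to the top (height 2r): mgh = ½mv_top² + mg(2r)
h = v_top²/(2g) + 2r = r/2 + 2r = 5r/2 = 1.893 m

h = 1.89 m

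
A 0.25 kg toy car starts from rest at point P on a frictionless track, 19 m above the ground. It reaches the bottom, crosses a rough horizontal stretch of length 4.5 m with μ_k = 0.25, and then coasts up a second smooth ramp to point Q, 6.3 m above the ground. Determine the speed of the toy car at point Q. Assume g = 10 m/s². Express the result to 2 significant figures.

v = 15 m/s

Energy at P: mgh₁ = (0.25)(10)(19) = 47.500 J
Friction loss: W_f = μ_k mg d = 2.812 J
At Q: ½mv² + mgh₂ = mgh₁ − W_f
½mv² = 47.500 − 2.812 − 15.750 = 28.938 J
v = √(2 × 28.938/0.25) = 15.22 m/s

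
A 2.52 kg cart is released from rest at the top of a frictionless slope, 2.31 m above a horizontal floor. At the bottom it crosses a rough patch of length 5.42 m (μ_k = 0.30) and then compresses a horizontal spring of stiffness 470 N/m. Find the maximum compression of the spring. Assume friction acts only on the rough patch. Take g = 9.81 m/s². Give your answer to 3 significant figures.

x = 0.268 m

Initial energy: E₁ = mgh = (2.52)(9.81)(2.31) = 57.106 J
Friction removes W_f = μ_k mg d = (0.30)(2.52)(9.81)(5.42) = 40.20 J
Energy reaching the spring: E = 57.106 − 40.20 = 16.909 J
At max compression ½kx² = E ⇒ x = √(2E/k) = √(2 × 16.909/470) = 0.2682 m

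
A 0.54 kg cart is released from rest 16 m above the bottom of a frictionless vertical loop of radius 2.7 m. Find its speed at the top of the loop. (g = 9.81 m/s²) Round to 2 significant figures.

Energy conservation: mgh = ½mv_top² + mg(2r)
v_top² = 2g(h − 2r) = 2(9.81)(16 − 5.400) = 208.0
v_top = 14.42 m/s

v = 14 m/s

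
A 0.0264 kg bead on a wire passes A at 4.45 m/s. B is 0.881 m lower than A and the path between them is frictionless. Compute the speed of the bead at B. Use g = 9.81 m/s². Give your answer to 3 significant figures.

v = 6.09 m/s

Equating total energy at the two states: ½mv₀² + mgh = ½mv²
v² = v₀² + 2gh = (4.45)² + 2(9.81)(0.881) = 37.088
v = √37.088 = 6.090 m/s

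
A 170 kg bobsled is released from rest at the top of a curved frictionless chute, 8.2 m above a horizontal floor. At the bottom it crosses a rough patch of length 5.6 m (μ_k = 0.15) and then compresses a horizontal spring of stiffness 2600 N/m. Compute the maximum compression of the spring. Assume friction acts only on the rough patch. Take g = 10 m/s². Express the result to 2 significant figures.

Initial energy: E₁ = mgh = (170)(10)(8.2) = 13940 J
Friction removes W_f = μ_k mg d = (0.15)(170)(10)(5.6) = 1428 J
Energy reaching the spring: E = 13940 − 1428 = 12512 J
At max compression ½kx² = E ⇒ x = √(2E/k) = √(2 × 12512/2600) = 3.102 m

x = 3.1 m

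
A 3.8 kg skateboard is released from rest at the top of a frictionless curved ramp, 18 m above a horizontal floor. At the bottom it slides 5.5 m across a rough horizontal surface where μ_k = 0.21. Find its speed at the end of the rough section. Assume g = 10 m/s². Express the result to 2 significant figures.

v = 18 m/s

Applying the work–energy principle:
mgh = ½mv² + μ_k m g d
W_f = μ_k mg d = (0.21)(3.8)(10)(5.5) = 43.89 J
½mv² = mgh − W_f = 684.00 − 43.89 = 640.11 J
v = √(2 × 640.11/3.8) = 18.35 m/s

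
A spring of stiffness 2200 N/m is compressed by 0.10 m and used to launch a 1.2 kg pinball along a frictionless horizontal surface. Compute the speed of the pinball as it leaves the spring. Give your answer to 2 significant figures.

v = 4.3 m/s

Spring PE converts entirely to kinetic energy: ½kx² = ½mv²
v = x√(k/m) = 0.10 × √(2200/1.2) = 4.282 m/s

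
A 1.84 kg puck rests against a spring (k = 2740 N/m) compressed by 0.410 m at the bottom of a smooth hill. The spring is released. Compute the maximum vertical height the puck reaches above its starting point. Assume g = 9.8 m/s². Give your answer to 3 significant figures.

At maximum height the puck is at rest, so ½kx² = mgh
h = kx²/(2mg) = (2740)(0.410)²/(2 × 1.84 × 9.8) = 12.77 m

h = 12.8 m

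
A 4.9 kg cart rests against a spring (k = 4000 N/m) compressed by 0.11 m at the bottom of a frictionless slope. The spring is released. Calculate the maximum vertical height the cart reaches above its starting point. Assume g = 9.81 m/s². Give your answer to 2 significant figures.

At maximum height the cart is at rest, so ½kx² = mgh
h = kx²/(2mg) = (4000)(0.11)²/(2 × 4.9 × 9.81) = 0.5034 m

h = 0.50 m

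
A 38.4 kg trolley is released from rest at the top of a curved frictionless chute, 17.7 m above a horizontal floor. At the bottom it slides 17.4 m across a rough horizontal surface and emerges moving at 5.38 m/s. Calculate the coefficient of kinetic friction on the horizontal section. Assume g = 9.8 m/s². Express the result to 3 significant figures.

Energy at the top = energy at the end + work done against friction:
mgh = ½mv² + μ_k m g d
mgh = 6660.9 J; ½mv² = 555.73 J
W_f = 6660.9 − 555.73 = 6105 J
μ_k = W_f/(mg·d) = 6105/(376.3 × 17.4) = 0.9324

μ_k = 0.932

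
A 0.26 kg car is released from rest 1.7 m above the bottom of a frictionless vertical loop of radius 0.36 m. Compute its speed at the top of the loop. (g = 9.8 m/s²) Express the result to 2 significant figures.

Energy conservation: mgh = ½mv_top² + mg(2r)
v_top² = 2g(h − 2r) = 2(9.8)(1.7 − 0.7200) = 19.21
v_top = 4.383 m/s

v = 4.4 m/s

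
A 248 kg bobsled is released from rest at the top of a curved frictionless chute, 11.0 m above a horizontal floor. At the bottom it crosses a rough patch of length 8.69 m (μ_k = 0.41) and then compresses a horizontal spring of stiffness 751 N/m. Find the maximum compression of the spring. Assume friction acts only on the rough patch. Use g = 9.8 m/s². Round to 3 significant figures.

x = 6.94 m

Initial energy: E₁ = mgh = (248)(9.8)(11.0) = 26734 J
Friction removes W_f = μ_k mg d = (0.41)(248)(9.8)(8.69) = 8659 J
Energy reaching the spring: E = 26734 − 8659 = 18075 J
At max compression ½kx² = E ⇒ x = √(2E/k) = √(2 × 18075/751) = 6.938 m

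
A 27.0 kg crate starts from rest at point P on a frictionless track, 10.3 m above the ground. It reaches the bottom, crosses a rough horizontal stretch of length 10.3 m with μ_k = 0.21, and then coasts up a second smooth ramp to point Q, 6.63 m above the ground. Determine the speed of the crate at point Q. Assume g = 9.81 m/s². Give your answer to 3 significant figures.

Energy at P: mgh₁ = (27.0)(9.81)(10.3) = 2728.2 J
Friction loss: W_f = μ_k mg d = 572.9 J
At Q: ½mv² + mgh₂ = mgh₁ − W_f
½mv² = 2728.2 − 572.9 − 1756.1 = 399.16 J
v = √(2 × 399.16/27.0) = 5.438 m/s

v = 5.44 m/s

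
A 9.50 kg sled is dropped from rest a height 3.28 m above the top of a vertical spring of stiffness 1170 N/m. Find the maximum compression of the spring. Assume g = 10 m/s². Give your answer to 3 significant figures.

x = 0.816 m

Take the reference level at the top of the uncompressed spring. At max compression the sled has fallen H + x and is momentarily at rest:
mg(H + x) = ½kx²
½(1170)x² − (9.50)(10)x − (9.50)(10)(3.28) = 0
585.0x² − 95.00x − 311.6 = 0
x = [95.00 + √(9025 + 729144)]/(2 × 585.0) = 0.8155 m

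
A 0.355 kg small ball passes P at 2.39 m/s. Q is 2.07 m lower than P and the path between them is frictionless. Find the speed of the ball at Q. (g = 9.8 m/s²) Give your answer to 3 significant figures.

By conservation of mechanical energy, ½mv₀² + mgh = ½mv²
v² = v₀² + 2gh = (2.39)² + 2(9.8)(2.07) = 46.284
v = √46.284 = 6.803 m/s

v = 6.80 m/s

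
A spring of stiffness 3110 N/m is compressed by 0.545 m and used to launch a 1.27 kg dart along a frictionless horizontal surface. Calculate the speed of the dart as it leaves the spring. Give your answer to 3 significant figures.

Spring PE converts entirely to kinetic energy: ½kx² = ½mv²
v = x√(k/m) = 0.545 × √(3110/1.27) = 26.97 m/s

v = 27.0 m/s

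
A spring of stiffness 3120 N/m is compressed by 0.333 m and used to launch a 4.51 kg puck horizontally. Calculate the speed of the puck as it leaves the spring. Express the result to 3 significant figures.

Spring PE converts entirely to kinetic energy: ½kx² = ½mv²
v = x√(k/m) = 0.333 × √(3120/4.51) = 8.759 m/s

v = 8.76 m/s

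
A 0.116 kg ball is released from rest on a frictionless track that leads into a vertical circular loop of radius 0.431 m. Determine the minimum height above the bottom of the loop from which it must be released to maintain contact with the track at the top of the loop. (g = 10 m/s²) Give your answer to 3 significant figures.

h = 1.08 m

At the top, for minimum speed gravity alone supplies the centripetal force: mg = mv_top²/r ⇒ v_top² = gr = 4.310 m²/s²
Energy conservation from release height h to the top (height 2r): mgh = ½mv_top² + mg(2r)
h = v_top²/(2g) + 2r = r/2 + 2r = 5r/2 = 1.077 m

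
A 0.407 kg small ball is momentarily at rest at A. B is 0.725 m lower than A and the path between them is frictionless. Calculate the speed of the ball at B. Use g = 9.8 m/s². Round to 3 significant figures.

v = 3.77 m/s

Equating total energy at the two states: mgh = ½mv²
The mass cancels from both sides.
v = √(2gh) = √(2 × 9.8 × 0.725) = √14.210 = 3.770 m/s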